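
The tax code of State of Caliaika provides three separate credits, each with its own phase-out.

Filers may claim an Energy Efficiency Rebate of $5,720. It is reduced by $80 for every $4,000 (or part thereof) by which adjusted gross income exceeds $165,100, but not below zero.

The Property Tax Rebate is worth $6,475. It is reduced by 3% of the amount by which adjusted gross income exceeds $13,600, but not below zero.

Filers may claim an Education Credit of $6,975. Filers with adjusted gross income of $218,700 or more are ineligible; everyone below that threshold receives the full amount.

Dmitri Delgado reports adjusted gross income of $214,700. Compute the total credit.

Energy Efficiency Rebate: income exceeds $165,100 by $49,600, which is 13 full-or-partial $4,000 increments; reduction = 13 × $80 = $1,040, leaving $4,680.
Property Tax Rebate: 3% of the $201,100 excess over $13,600 is $6,033; credit = $6,475 − $6,033 = $442.
Education Credit: $214,700 is below the $218,700 cutoff, so the full $6,975 applies.
Total: $4,680 + $442 + $6,975 = $12,097.

$12,097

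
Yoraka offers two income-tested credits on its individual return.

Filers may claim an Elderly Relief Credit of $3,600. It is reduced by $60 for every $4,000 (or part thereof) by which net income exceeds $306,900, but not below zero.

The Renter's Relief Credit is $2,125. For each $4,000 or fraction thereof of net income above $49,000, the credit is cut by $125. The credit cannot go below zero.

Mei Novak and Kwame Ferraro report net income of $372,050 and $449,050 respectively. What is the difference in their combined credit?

Mei ($372,050): Elderly Relief Credit: income exceeds $306,900 by $65,150, which is 17 full-or-partial $4,000 increments; reduction = 17 × $60 = $1,020, leaving $2,580. Renter's Relief Credit: income exceeds $49,000 by $323,050 → 81 increments × $125 = $10,125 ≥ base, so the credit is $0. total $2,580 + $0 = $2,580
Kwame ($449,050): Elderly Relief Credit: income exceeds $306,900 by $142,150, which is 36 full-or-partial $4,000 increments; reduction = 36 × $60 = $2,160, leaving $1,440. Renter's Relief Credit: income exceeds $49,000 by $400,050 → 101 increments × $125 = $12,625 ≥ base, so the credit is $0. total $1,440 + $0 = $1,440
Difference: |$2,580 − $1,440| = $1,140.

$1,140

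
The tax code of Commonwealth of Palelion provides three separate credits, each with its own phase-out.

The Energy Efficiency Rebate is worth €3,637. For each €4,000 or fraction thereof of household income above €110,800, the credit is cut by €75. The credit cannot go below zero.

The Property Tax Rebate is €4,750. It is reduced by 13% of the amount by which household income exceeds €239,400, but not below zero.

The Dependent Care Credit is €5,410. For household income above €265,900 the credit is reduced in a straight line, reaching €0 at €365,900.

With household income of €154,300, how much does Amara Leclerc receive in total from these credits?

€12,972

Energy Efficiency Rebate: income exceeds €110,800 by €43,500, which is 11 full-or-partial €4,000 increments; reduction = 11 × €75 = €825, leaving €2,812.
Property Tax Rebate: €154,300 is at or below the €239,400 threshold, so the full €4,750 applies.
Dependent Care Credit: €154,300 is at or below the €265,900 threshold, so the full €5,410 applies.
Total: €2,812 + €4,750 + €5,410 = €12,972.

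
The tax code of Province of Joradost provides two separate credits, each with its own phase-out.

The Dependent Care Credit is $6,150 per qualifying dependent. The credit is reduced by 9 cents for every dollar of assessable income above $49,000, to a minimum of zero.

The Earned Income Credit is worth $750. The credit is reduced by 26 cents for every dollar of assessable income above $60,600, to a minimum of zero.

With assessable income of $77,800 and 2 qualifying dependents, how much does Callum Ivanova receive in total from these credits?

Dependent Care Credit: base = 2 × $6,150 = $12,300. 9% of the $28,800 excess over $49,000 is $2,592; credit = $12,300 − $2,592 = $9,708.
Earned Income Credit: 26% of the $17,200 excess over $60,600 is $4,472 ≥ base, so the credit is $0.
Total: $9,708 + $0 = $9,708.

$9,708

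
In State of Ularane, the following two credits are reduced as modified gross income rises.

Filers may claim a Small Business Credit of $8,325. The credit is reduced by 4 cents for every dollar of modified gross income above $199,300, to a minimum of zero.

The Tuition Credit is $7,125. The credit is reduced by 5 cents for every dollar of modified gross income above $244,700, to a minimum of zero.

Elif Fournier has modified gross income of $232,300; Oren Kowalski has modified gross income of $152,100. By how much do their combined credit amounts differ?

Elif ($232,300): Small Business Credit: 4% of the $33,000 excess over $199,300 is $1,320; credit = $8,325 − $1,320 = $7,005. Tuition Credit: $232,300 is at or below the $244,700 threshold, so the full $7,125 applies. total $7,005 + $7,125 = $14,130
Oren ($152,100): Small Business Credit: $152,100 is at or below the $199,300 threshold, so the full $8,325 applies. Tuition Credit: $152,100 is at or below the $244,700 threshold, so the full $7,125 applies. total $8,325 + $7,125 = $15,450
Difference: |$14,130 − $15,450| = $1,320.

$1,320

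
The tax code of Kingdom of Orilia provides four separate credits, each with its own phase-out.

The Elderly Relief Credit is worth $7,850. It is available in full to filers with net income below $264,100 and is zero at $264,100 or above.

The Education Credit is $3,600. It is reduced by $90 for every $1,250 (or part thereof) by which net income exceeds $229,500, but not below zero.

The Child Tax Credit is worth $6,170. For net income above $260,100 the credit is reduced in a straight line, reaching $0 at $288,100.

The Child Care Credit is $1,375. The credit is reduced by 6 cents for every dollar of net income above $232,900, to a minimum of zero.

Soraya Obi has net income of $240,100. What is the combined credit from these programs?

Elderly Relief Credit: $240,100 is below the $264,100 cutoff, so the full $7,850 applies.
Education Credit: income exceeds $229,500 by $10,600, which is 9 full-or-partial $1,250 increments; reduction = 9 × $90 = $810, leaving $2,790.
Child Tax Credit: $240,100 is at or below the $260,100 threshold, so the full $6,170 applies.
Child Care Credit: 6% of the $7,200 excess over $232,900 is $432; credit = $1,375 − $432 = $943.
Total: $7,850 + $2,790 + $6,170 + $943 = $17,753.

$17,753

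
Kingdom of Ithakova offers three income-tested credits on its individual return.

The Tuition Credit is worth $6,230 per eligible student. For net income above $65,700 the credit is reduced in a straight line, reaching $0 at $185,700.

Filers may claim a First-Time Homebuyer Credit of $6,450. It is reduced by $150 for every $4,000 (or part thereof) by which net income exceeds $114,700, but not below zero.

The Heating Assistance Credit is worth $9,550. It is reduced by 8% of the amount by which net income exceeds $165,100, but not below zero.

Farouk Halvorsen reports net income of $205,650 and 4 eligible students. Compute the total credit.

$9,306

Tuition Credit: base = 4 × $6,230 = $24,920. $205,650 is at or above $185,700, so the credit is $0.
First-Time Homebuyer Credit: income exceeds $114,700 by $90,950, which is 23 full-or-partial $4,000 increments; reduction = 23 × $150 = $3,450, leaving $3,000.
Heating Assistance Credit: 8% of the $40,550 excess over $165,100 is $3,244; credit = $9,550 − $3,244 = $6,306.
Total: $0 + $3,000 + $6,306 = $9,306.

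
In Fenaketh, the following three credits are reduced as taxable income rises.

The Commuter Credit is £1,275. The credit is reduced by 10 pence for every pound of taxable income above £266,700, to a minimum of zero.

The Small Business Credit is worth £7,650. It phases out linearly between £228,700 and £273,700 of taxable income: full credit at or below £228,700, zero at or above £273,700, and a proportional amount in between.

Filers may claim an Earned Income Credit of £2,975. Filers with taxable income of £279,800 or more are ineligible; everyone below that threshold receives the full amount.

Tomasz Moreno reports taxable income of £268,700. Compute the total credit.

Commuter Credit: 10% of the £2,000 excess over £266,700 is £200; credit = £1,275 − £200 = £1,075.
Small Business Credit: £268,700 is £40,000 into a £45,000 phase-out range, leaving 5,000/45,000 of the credit: £7,650 × 5,000/45,000 = £850.
Earned Income Credit: £268,700 is below the £279,800 cutoff, so the full £2,975 applies.
Total: £1,075 + £850 + £2,975 = £4,900.

£4,900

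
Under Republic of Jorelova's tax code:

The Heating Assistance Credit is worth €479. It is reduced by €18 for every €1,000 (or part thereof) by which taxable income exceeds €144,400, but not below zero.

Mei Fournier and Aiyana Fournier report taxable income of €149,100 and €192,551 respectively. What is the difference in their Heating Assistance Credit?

€389

Mei (€149,100): Heating Assistance Credit: income exceeds €144,400 by €4,700, which is 5 full-or-partial €1,000 increments; reduction = 5 × €18 = €90, leaving €389.
Aiyana (€192,551): Heating Assistance Credit: income exceeds €144,400 by €48,151 → 49 increments × €18 = €882 ≥ base, so the credit is €0.
Difference: |€389 − €0| = €389.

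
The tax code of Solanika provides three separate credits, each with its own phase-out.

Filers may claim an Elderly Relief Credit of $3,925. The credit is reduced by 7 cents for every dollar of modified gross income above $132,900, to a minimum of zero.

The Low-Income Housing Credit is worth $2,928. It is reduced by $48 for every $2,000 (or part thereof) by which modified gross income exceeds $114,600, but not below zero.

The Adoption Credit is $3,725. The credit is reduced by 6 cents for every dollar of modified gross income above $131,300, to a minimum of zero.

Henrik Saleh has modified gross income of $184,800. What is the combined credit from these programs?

Elderly Relief Credit: 7% of the $51,900 excess over $132,900 is $3,633; credit = $3,925 − $3,633 = $292.
Low-Income Housing Credit: income exceeds $114,600 by $70,200, which is 36 full-or-partial $2,000 increments; reduction = 36 × $48 = $1,728, leaving $1,200.
Adoption Credit: 6% of the $53,500 excess over $131,300 is $3,210; credit = $3,725 − $3,210 = $515.
Total: $292 + $1,200 + $515 = $2,007.

$2,007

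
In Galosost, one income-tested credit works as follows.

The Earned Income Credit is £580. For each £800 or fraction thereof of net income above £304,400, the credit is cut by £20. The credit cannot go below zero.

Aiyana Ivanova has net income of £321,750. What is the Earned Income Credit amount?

Earned Income Credit: income exceeds £304,400 by £17,350, which is 22 full-or-partial £800 increments; reduction = 22 × £20 = £440, leaving £140.

£140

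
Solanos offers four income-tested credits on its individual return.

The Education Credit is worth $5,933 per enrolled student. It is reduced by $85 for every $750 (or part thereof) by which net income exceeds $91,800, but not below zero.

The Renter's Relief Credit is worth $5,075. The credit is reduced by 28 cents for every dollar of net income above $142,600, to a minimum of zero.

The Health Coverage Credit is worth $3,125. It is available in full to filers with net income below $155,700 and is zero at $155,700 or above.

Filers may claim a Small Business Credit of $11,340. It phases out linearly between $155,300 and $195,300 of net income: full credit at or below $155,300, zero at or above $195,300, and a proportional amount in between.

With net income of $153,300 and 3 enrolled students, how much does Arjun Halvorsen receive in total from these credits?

Education Credit: base = 3 × $5,933 = $17,799. income exceeds $91,800 by $61,500, which is 82 full-or-partial $750 increments; reduction = 82 × $85 = $6,970, leaving $10,829.
Renter's Relief Credit: 28% of the $10,700 excess over $142,600 is $2,996; credit = $5,075 − $2,996 = $2,079.
Health Coverage Credit: $153,300 is below the $155,700 cutoff, so the full $3,125 applies.
Small Business Credit: $153,300 is at or below the $155,300 threshold, so the full $11,340 applies.
Total: $10,829 + $2,079 + $3,125 + $11,340 = $27,373.

$27,373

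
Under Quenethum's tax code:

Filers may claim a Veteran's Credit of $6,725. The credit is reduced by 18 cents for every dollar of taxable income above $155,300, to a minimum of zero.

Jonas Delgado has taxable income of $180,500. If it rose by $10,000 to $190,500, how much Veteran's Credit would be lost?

At $180,500 — 18% of the $25,200 excess over $155,300 is $4,536; credit = $6,725 − $4,536 = $2,189.
At $190,500 — 18% of the $35,200 excess over $155,300 is $6,336; credit = $6,725 − $6,336 = $389.
Lost: $2,189 − $389 = $1,800.

$1,800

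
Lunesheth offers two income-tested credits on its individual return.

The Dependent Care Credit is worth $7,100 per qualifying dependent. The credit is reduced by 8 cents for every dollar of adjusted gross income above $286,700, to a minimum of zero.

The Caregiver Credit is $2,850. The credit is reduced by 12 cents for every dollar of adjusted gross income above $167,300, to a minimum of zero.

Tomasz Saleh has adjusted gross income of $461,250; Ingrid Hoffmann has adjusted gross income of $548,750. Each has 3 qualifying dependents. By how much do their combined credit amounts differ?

$7,000

Tomasz ($461,250): Dependent Care Credit: base = 3 × $7,100 = $21,300. 8% of the $174,550 excess over $286,700 is $13,964; credit = $21,300 − $13,964 = $7,336. Caregiver Credit: 12% of the $293,950 excess over $167,300 is $35,274 ≥ base, so the credit is $0. total $7,336 + $0 = $7,336
Ingrid ($548,750): Dependent Care Credit: base = 3 × $7,100 = $21,300. 8% of the $262,050 excess over $286,700 is $20,964; credit = $21,300 − $20,964 = $336. Caregiver Credit: 12% of the $381,450 excess over $167,300 is $45,774 ≥ base, so the credit is $0. total $336 + $0 = $336
Difference: |$7,336 − $336| = $7,000.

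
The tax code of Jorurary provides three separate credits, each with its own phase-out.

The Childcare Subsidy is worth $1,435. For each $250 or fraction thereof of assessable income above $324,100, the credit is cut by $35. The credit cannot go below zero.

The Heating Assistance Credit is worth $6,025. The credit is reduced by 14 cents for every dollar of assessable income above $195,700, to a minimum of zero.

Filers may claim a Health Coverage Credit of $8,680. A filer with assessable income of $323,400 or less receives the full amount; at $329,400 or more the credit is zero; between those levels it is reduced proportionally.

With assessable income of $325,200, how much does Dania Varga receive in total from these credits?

Childcare Subsidy: income exceeds $324,100 by $1,100, which is 5 full-or-partial $250 increments; reduction = 5 × $35 = $175, leaving $1,260.
Heating Assistance Credit: 14% of the $129,500 excess over $195,700 is $18,130 ≥ base, so the credit is $0.
Health Coverage Credit: $325,200 is $1,800 into a $6,000 phase-out range, leaving 4,200/6,000 of the credit: $8,680 × 4,200/6,000 = $6,076.
Total: $1,260 + $0 + $6,076 = $7,336.

$7,336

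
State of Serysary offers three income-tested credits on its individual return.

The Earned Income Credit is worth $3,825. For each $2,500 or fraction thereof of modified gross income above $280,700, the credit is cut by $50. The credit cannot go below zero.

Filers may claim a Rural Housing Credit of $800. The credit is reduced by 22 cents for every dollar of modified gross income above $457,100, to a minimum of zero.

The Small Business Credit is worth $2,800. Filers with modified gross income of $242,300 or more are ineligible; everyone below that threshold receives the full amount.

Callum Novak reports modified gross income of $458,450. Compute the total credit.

Earned Income Credit: income exceeds $280,700 by $177,750, which is 72 full-or-partial $2,500 increments; reduction = 72 × $50 = $3,600, leaving $225.
Rural Housing Credit: 22% of the $1,350 excess over $457,100 is $297; credit = $800 − $297 = $503.
Small Business Credit: $458,450 meets or exceeds the $242,300 cutoff, so the credit is $0.
Total: $225 + $503 + $0 = $728.

$728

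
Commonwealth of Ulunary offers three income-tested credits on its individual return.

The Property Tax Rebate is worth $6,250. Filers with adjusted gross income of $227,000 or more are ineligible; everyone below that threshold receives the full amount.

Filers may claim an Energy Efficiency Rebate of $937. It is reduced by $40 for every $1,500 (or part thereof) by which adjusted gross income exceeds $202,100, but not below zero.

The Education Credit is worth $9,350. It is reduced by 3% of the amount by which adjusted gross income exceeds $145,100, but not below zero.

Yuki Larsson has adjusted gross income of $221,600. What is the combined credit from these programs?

$13,722

Property Tax Rebate: $221,600 is below the $227,000 cutoff, so the full $6,250 applies.
Energy Efficiency Rebate: income exceeds $202,100 by $19,500, which is 13 full-or-partial $1,500 increments; reduction = 13 × $40 = $520, leaving $417.
Education Credit: 3% of the $76,500 excess over $145,100 is $2,295; credit = $9,350 − $2,295 = $7,055.
Total: $6,250 + $417 + $7,055 = $13,722.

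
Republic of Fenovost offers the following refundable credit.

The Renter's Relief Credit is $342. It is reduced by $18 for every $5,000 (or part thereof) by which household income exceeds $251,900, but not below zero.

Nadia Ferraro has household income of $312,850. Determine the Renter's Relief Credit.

$108

Renter's Relief Credit: income exceeds $251,900 by $60,950, which is 13 full-or-partial $5,000 increments; reduction = 13 × $18 = $234, leaving $108.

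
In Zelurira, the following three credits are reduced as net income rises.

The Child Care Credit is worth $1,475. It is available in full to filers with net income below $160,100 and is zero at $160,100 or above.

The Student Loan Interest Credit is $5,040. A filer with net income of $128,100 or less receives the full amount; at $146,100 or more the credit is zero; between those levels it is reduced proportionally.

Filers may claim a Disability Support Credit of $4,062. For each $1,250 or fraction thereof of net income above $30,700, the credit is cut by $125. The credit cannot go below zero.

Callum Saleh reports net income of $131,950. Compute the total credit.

$5,437

Child Care Credit: $131,950 is below the $160,100 cutoff, so the full $1,475 applies.
Student Loan Interest Credit: $131,950 is $3,850 into a $18,000 phase-out range, leaving 14,150/18,000 of the credit: $5,040 × 14,150/18,000 = $3,962.
Disability Support Credit: income exceeds $30,700 by $101,250 → 81 increments × $125 = $10,125 ≥ base, so the credit is $0.
Total: $1,475 + $3,962 + $0 = $5,437.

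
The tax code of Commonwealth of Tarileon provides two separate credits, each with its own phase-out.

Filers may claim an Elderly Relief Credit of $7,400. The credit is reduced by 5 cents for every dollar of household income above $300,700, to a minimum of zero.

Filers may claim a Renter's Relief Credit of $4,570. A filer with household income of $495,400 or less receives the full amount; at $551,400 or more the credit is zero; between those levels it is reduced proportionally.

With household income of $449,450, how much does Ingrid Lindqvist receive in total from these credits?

Elderly Relief Credit: 5% of the $148,750 excess over $300,700 is $7,437.50 ≥ base, so the credit is $0.
Renter's Relief Credit: $449,450 is at or below the $495,400 threshold, so the full $4,570 applies.
Total: $0 + $4,570 = $4,570.

$4,570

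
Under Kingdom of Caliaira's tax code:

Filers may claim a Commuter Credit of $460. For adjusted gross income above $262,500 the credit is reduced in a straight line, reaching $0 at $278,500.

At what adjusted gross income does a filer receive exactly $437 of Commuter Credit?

$437 is 437/460 of the full $460, so 23/460 of the $16,000 range has been used: income = $262,500 + $16,000 × 23/460 = $263,300.

$263,300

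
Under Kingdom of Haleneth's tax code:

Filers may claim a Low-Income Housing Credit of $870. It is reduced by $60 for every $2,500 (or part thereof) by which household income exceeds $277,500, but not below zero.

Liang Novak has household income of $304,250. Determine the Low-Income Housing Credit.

$210

Low-Income Housing Credit: income exceeds $277,500 by $26,750, which is 11 full-or-partial $2,500 increments; reduction = 11 × $60 = $660, leaving $210.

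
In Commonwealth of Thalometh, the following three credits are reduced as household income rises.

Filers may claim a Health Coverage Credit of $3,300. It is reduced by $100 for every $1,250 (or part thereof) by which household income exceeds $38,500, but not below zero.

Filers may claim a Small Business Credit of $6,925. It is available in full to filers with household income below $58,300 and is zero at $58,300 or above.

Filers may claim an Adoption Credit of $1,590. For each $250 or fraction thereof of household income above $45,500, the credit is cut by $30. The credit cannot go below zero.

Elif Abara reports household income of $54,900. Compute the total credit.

$9,275

Health Coverage Credit: income exceeds $38,500 by $16,400, which is 14 full-or-partial $1,250 increments; reduction = 14 × $100 = $1,400, leaving $1,900.
Small Business Credit: $54,900 is below the $58,300 cutoff, so the full $6,925 applies.
Adoption Credit: income exceeds $45,500 by $9,400, which is 38 full-or-partial $250 increments; reduction = 38 × $30 = $1,140, leaving $450.
Total: $1,900 + $6,925 + $450 = $9,275.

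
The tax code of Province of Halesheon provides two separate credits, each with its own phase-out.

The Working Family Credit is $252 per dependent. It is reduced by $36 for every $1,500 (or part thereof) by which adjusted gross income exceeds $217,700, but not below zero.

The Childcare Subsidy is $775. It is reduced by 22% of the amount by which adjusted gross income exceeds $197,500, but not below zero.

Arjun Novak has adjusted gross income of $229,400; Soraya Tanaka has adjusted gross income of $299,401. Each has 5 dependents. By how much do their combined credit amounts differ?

Arjun ($229,400): Working Family Credit: base = 5 × $252 = $1,260. income exceeds $217,700 by $11,700, which is 8 full-or-partial $1,500 increments; reduction = 8 × $36 = $288, leaving $972. Childcare Subsidy: 22% of the $31,900 excess over $197,500 is $7,018 ≥ base, so the credit is $0. total $972 + $0 = $972
Soraya ($299,401): Working Family Credit: base = 5 × $252 = $1,260. income exceeds $217,700 by $81,701 → 55 increments × $36 = $1,980 ≥ base, so the credit is $0. Childcare Subsidy: 22% of the $101,901 excess over $197,500 is $22,418.22 ≥ base, so the credit is $0. total $0 + $0 = $0
Difference: |$972 − $0| = $972.

$972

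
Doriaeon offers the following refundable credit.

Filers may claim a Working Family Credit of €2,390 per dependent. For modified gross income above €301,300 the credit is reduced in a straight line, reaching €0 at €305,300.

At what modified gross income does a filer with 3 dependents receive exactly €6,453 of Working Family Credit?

Full credit = 3 × €2,390 = €7,170.
€6,453 is 6,453/7,170 of the full €7,170, so 717/7,170 of the €4,000 range has been used: income = €301,300 + €4,000 × 717/7,170 = €301,700.

€301,700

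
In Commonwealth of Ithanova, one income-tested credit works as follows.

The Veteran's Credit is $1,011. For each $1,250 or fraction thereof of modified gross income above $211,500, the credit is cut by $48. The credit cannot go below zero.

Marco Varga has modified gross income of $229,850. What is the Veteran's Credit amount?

Veteran's Credit: income exceeds $211,500 by $18,350, which is 15 full-or-partial $1,250 increments; reduction = 15 × $48 = $720, leaving $291.

$291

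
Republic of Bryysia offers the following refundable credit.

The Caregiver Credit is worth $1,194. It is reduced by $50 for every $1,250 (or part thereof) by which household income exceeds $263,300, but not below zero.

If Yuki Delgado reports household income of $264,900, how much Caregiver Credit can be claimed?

Caregiver Credit: income exceeds $263,300 by $1,600, which is 2 full-or-partial $1,250 increments; reduction = 2 × $50 = $100, leaving $1,094.

$1,094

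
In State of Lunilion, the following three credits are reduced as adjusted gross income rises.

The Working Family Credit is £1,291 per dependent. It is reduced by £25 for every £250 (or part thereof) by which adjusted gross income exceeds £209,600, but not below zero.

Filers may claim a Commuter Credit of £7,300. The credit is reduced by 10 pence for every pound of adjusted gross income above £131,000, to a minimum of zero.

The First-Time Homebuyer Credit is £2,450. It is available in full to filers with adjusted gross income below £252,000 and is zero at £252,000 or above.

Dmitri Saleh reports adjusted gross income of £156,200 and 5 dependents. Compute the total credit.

£13,685

Working Family Credit: base = 5 × £1,291 = £6,455. £156,200 is at or below the £209,600 threshold, so the full £6,455 applies.
Commuter Credit: 10% of the £25,200 excess over £131,000 is £2,520; credit = £7,300 − £2,520 = £4,780.
First-Time Homebuyer Credit: £156,200 is below the £252,000 cutoff, so the full £2,450 applies.
Total: £6,455 + £4,780 + £2,450 = £13,685.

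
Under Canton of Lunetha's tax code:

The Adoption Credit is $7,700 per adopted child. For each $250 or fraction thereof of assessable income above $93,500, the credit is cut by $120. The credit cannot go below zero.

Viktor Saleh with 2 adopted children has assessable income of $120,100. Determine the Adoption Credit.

$2,560

Adoption Credit: base = 2 × $7,700 = $15,400. income exceeds $93,500 by $26,600, which is 107 full-or-partial $250 increments; reduction = 107 × $120 = $12,840, leaving $2,560.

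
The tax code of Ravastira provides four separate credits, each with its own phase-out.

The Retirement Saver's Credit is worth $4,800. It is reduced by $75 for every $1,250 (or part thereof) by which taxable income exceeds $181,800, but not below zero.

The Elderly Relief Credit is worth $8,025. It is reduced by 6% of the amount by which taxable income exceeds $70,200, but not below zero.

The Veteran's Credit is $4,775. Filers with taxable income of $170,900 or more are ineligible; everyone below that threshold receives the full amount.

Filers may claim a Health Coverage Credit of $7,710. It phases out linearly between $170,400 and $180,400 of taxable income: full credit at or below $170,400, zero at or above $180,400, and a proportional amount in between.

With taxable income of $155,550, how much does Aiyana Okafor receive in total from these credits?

Retirement Saver's Credit: $155,550 is at or below the $181,800 threshold, so the full $4,800 applies.
Elderly Relief Credit: 6% of the $85,350 excess over $70,200 is $5,121; credit = $8,025 − $5,121 = $2,904.
Veteran's Credit: $155,550 is below the $170,900 cutoff, so the full $4,775 applies.
Health Coverage Credit: $155,550 is at or below the $170,400 threshold, so the full $7,710 applies.
Total: $4,800 + $2,904 + $4,775 + $7,710 = $20,189.

$20,189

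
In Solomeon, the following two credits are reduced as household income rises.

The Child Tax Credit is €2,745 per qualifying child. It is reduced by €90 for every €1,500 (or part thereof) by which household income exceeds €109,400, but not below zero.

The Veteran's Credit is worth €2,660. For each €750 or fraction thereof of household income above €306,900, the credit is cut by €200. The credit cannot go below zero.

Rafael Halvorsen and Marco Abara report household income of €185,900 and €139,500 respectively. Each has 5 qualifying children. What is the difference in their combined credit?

Rafael (€185,900): Child Tax Credit: base = 5 × €2,745 = €13,725. income exceeds €109,400 by €76,500, which is 51 full-or-partial €1,500 increments; reduction = 51 × €90 = €4,590, leaving €9,135. Veteran's Credit: €185,900 is at or below the €306,900 threshold, so the full €2,660 applies. total €9,135 + €2,660 = €11,795
Marco (€139,500): Child Tax Credit: base = 5 × €2,745 = €13,725. income exceeds €109,400 by €30,100, which is 21 full-or-partial €1,500 increments; reduction = 21 × €90 = €1,890, leaving €11,835. Veteran's Credit: €139,500 is at or below the €306,900 threshold, so the full €2,660 applies. total €11,835 + €2,660 = €14,495
Difference: |€11,795 − €14,495| = €2,700.

€2,700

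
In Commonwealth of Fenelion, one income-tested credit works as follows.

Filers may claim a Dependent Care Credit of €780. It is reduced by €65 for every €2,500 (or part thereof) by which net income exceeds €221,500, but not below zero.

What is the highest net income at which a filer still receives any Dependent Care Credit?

After 11 increments the reduction is 11 × €65 = €715, leaving €65; one more increment wipes it out. Increment 11 ends at excess 11 × €2,500 = €27,500, so the highest qualifying income is €221,500 + €27,500 = €249,000.

€249,000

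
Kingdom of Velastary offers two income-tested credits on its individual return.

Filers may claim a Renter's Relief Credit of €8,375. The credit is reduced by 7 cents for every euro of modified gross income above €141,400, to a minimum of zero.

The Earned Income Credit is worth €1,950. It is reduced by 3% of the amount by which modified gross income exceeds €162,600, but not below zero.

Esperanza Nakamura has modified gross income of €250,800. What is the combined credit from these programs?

Renter's Relief Credit: 7% of the €109,400 excess over €141,400 is €7,658; credit = €8,375 − €7,658 = €717.
Earned Income Credit: 3% of the €88,200 excess over €162,600 is €2,646 ≥ base, so the credit is €0.
Total: €717 + €0 = €717.

€717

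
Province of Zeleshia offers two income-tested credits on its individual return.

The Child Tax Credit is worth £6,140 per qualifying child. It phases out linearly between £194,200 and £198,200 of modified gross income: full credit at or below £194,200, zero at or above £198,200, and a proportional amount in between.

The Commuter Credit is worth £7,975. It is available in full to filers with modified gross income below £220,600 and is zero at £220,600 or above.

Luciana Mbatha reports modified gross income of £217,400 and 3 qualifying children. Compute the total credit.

Child Tax Credit: base = 3 × £6,140 = £18,420. £217,400 is at or above £198,200, so the credit is £0.
Commuter Credit: £217,400 is below the £220,600 cutoff, so the full £7,975 applies.
Total: £0 + £7,975 = £7,975.

£7,975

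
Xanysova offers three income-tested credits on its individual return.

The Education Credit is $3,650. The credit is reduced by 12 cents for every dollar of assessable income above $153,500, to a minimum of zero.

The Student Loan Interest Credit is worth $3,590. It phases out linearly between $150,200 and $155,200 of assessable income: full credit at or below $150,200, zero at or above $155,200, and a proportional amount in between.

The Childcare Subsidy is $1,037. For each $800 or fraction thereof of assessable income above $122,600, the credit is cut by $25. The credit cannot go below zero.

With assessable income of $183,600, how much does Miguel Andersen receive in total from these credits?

$38

Education Credit: 12% of the $30,100 excess over $153,500 is $3,612; credit = $3,650 − $3,612 = $38.
Student Loan Interest Credit: $183,600 is at or above $155,200, so the credit is $0.
Childcare Subsidy: income exceeds $122,600 by $61,000 → 77 increments × $25 = $1,925 ≥ base, so the credit is $0.
Total: $38 + $0 + $0 = $38.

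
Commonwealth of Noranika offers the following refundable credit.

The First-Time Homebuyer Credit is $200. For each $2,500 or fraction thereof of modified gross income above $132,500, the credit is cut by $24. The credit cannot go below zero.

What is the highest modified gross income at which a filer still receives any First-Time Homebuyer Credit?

After 8 increments the reduction is 8 × $24 = $192, leaving $8; one more increment wipes it out. Increment 8 ends at excess 8 × $2,500 = $20,000, so the highest qualifying income is $132,500 + $20,000 = $152,500.

$152,500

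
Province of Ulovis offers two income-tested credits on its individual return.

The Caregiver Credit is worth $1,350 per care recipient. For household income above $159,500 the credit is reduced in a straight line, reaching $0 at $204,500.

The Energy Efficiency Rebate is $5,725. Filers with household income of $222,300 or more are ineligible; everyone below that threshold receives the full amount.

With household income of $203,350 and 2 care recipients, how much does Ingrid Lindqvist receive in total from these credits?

$5,794

Caregiver Credit: base = 2 × $1,350 = $2,700. $203,350 is $43,850 into a $45,000 phase-out range, leaving 1,150/45,000 of the credit: $2,700 × 1,150/45,000 = $69.
Energy Efficiency Rebate: $203,350 is below the $222,300 cutoff, so the full $5,725 applies.
Total: $69 + $5,725 = $5,794.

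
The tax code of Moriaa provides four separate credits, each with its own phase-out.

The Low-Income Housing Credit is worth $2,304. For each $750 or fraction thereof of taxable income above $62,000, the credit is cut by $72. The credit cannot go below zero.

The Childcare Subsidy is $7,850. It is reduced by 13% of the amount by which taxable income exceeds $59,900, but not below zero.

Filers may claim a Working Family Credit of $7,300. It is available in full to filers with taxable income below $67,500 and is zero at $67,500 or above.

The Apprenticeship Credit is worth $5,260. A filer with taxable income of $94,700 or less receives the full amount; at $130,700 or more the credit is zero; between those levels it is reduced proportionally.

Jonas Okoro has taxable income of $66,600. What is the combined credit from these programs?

$21,339

Low-Income Housing Credit: income exceeds $62,000 by $4,600, which is 7 full-or-partial $750 increments; reduction = 7 × $72 = $504, leaving $1,800.
Childcare Subsidy: 13% of the $6,700 excess over $59,900 is $871; credit = $7,850 − $871 = $6,979.
Working Family Credit: $66,600 is below the $67,500 cutoff, so the full $7,300 applies.
Apprenticeship Credit: $66,600 is at or below the $94,700 threshold, so the full $5,260 applies.
Total: $1,800 + $6,979 + $7,300 + $5,260 = $21,339.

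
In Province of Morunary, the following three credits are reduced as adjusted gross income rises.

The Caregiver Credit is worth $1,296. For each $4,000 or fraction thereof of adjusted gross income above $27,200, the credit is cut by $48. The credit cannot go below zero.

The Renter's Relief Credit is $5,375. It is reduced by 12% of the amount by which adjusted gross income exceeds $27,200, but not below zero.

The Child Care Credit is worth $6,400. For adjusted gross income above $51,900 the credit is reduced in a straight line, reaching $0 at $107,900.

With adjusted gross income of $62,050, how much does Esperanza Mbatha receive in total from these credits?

Caregiver Credit: income exceeds $27,200 by $34,850, which is 9 full-or-partial $4,000 increments; reduction = 9 × $48 = $432, leaving $864.
Renter's Relief Credit: 12% of the $34,850 excess over $27,200 is $4,182; credit = $5,375 − $4,182 = $1,193.
Child Care Credit: $62,050 is $10,150 into a $56,000 phase-out range, leaving 45,850/56,000 of the credit: $6,400 × 45,850/56,000 = $5,240.
Total: $864 + $1,193 + $5,240 = $7,297.

$7,297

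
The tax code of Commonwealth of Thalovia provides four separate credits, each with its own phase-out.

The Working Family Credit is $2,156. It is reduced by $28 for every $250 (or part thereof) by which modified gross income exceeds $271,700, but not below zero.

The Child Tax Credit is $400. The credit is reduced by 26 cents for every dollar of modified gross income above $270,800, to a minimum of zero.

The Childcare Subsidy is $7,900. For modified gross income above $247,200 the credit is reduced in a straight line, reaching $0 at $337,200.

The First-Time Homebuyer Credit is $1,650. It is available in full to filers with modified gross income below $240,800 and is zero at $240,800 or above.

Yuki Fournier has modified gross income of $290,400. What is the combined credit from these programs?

Working Family Credit: income exceeds $271,700 by $18,700, which is 75 full-or-partial $250 increments; reduction = 75 × $28 = $2,100, leaving $56.
Child Tax Credit: 26% of the $19,600 excess over $270,800 is $5,096 ≥ base, so the credit is $0.
Childcare Subsidy: $290,400 is $43,200 into a $90,000 phase-out range, leaving 46,800/90,000 of the credit: $7,900 × 46,800/90,000 = $4,108.
First-Time Homebuyer Credit: $290,400 meets or exceeds the $240,800 cutoff, so the credit is $0.
Total: $56 + $0 + $4,108 + $0 = $4,164.

$4,164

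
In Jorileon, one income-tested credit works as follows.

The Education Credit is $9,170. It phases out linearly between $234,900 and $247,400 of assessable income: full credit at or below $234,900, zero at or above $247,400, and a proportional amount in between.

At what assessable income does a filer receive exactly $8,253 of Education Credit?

$8,253 is 8,253/9,170 of the full $9,170, so 917/9,170 of the $12,500 range has been used: income = $234,900 + $12,500 × 917/9,170 = $236,150.

$236,150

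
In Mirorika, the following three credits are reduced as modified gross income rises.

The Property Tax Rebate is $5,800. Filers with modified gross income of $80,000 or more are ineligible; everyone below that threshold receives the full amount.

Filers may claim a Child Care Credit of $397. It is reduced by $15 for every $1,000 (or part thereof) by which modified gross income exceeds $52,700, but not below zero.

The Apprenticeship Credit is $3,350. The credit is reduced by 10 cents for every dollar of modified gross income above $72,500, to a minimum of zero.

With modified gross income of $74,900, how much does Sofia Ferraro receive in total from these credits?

Property Tax Rebate: $74,900 is below the $80,000 cutoff, so the full $5,800 applies.
Child Care Credit: income exceeds $52,700 by $22,200, which is 23 full-or-partial $1,000 increments; reduction = 23 × $15 = $345, leaving $52.
Apprenticeship Credit: 10% of the $2,400 excess over $72,500 is $240; credit = $3,350 − $240 = $3,110.
Total: $5,800 + $52 + $3,110 = $8,962.

$8,962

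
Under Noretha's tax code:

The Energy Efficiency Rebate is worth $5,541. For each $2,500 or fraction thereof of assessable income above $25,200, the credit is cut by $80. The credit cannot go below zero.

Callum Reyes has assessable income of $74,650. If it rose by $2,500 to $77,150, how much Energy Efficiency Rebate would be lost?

At $74,650 — income exceeds $25,200 by $49,450, which is 20 full-or-partial $2,500 increments; reduction = 20 × $80 = $1,600, leaving $3,941.
At $77,150 — income exceeds $25,200 by $51,950, which is 21 full-or-partial $2,500 increments; reduction = 21 × $80 = $1,680, leaving $3,861.
Lost: $3,941 − $3,861 = $80.

$80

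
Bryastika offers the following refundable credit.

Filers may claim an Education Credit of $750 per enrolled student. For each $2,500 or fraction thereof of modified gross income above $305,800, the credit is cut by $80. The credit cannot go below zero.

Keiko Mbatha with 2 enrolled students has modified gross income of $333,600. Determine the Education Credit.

Education Credit: base = 2 × $750 = $1,500. income exceeds $305,800 by $27,800, which is 12 full-or-partial $2,500 increments; reduction = 12 × $80 = $960, leaving $540.

$540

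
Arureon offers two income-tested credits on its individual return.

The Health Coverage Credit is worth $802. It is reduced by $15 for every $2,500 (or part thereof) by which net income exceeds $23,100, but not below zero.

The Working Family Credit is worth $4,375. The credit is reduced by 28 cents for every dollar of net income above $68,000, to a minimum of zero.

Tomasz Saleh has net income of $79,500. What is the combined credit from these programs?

Health Coverage Credit: income exceeds $23,100 by $56,400, which is 23 full-or-partial $2,500 increments; reduction = 23 × $15 = $345, leaving $457.
Working Family Credit: 28% of the $11,500 excess over $68,000 is $3,220; credit = $4,375 − $3,220 = $1,155.
Total: $457 + $1,155 = $1,612.

$1,612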